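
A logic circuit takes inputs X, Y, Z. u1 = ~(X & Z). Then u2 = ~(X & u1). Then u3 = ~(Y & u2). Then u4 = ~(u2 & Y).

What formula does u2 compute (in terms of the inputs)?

u1 = ~(X & Z)
u2 = ~(X & u1) = ~(X & (~(X & Z)))

~(X & (~(X & Z)))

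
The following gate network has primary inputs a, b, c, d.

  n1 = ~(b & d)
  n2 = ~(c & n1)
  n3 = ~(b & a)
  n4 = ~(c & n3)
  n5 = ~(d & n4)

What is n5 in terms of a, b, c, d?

n3 = ~(b & a)
n4 = ~(c & n3) = ~(c & (~(b & a)))
n5 = ~(d & n4) = ~(d & (~(c & (~(b & a)))))

~(d & (~(c & (~(b & a)))))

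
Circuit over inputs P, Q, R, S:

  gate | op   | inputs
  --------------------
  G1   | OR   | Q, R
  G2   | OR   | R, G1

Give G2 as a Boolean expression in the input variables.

G1 = Q OR R
G2 = R OR G1 = R OR (Q OR R)

R OR (Q OR R)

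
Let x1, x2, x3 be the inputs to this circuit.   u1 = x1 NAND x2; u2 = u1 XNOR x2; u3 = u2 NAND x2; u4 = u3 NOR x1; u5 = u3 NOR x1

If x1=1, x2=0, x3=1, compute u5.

u1 = 1 NAND 0 = 1
u2 = 1 XNOR 0 = 0
u3 = 0 NAND 0 = 1
u5 = 1 NOR 1 = 0

0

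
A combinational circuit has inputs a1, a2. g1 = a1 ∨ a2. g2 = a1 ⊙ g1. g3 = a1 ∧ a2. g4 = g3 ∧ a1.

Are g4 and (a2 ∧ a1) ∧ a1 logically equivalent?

Yes

g3 = a1 ∧ a2
g4 = g3 ∧ a1 = (a1 ∧ a2) ∧ a1
At a1=0, a2=0: circuit gives 0, formula gives 0.
At a1=1, a2=1: circuit gives 1, formula gives 1.
Agrees on all 4 inputs.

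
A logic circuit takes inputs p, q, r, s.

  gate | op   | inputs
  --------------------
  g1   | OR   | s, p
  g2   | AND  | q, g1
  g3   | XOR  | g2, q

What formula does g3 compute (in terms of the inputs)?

(q AND (s OR p)) XOR q

g1 = s OR p
g2 = q AND g1 = q AND (s OR p)
g3 = g2 XOR q = (q AND (s OR p)) XOR q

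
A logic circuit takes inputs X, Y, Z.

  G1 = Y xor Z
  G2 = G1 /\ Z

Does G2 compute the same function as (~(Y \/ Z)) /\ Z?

G1 = Y xor Z
G2 = G1 /\ Z = (Y xor Z) /\ Z
At X=0, Y=0, Z=1: circuit gives 1, formula gives 0.

No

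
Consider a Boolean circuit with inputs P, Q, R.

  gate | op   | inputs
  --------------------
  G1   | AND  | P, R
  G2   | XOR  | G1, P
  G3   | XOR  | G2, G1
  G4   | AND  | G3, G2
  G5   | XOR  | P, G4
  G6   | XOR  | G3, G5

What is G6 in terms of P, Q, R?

G1 = P AND R
G2 = G1 XOR P = (P AND R) XOR P
G3 = G2 XOR G1 = ((P AND R) XOR P) XOR (P AND R)
G4 = G3 AND G2 = (((P AND R) XOR P) XOR (P AND R)) AND ((P AND R) XOR P)
G5 = P XOR G4 = P XOR ((((P AND R) XOR P) XOR (P AND R)) AND ((P AND R) XOR P))
G6 = G3 XOR G5 = (((P AND R) XOR P) XOR (P AND R)) XOR (P XOR ((((P AND R) XOR P) XOR (P AND R)) AND ((P AND R) XOR P)))

(((P AND R) XOR P) XOR (P AND R)) XOR (P XOR ((((P AND R) XOR P) XOR (P AND R)) AND ((P AND R) XOR P)))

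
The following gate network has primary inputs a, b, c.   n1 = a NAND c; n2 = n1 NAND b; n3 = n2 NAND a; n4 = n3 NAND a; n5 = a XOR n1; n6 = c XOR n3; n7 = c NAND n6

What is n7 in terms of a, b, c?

n1 = a NAND c
n2 = n1 NAND b = (a NAND c) NAND b
n3 = n2 NAND a = ((a NAND c) NAND b) NAND a
n6 = c XOR n3 = c XOR (((a NAND c) NAND b) NAND a)
n7 = c NAND n6 = c NAND (c XOR (((a NAND c) NAND b) NAND a))

c NAND (c XOR (((a NAND c) NAND b) NAND a))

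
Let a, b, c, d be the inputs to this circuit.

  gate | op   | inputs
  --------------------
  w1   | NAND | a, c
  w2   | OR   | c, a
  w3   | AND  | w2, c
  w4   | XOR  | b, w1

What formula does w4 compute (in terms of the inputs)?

b XOR (a NAND c)

w1 = a NAND c
w4 = b XOR w1 = b XOR (a NAND c)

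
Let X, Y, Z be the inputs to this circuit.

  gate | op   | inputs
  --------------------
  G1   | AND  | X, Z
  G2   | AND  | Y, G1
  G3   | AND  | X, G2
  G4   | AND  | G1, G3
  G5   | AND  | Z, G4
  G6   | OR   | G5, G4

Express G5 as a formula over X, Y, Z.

G1 = X AND Z
G2 = Y AND G1 = Y AND (X AND Z)
G3 = X AND G2 = X AND (Y AND (X AND Z))
G4 = G1 AND G3 = (X AND Z) AND (X AND (Y AND (X AND Z)))
G5 = Z AND G4 = Z AND ((X AND Z) AND (X AND (Y AND (X AND Z))))

Z AND ((X AND Z) AND (X AND (Y AND (X AND Z))))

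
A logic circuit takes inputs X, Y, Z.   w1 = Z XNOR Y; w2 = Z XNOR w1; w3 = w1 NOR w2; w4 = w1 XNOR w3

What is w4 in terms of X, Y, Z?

(Z XNOR Y) XNOR ((Z XNOR Y) NOR (Z XNOR (Z XNOR Y)))

w1 = Z XNOR Y
w2 = Z XNOR w1 = Z XNOR (Z XNOR Y)
w3 = w1 NOR w2 = (Z XNOR Y) NOR (Z XNOR (Z XNOR Y))
w4 = w1 XNOR w3 = (Z XNOR Y) XNOR ((Z XNOR Y) NOR (Z XNOR (Z XNOR Y)))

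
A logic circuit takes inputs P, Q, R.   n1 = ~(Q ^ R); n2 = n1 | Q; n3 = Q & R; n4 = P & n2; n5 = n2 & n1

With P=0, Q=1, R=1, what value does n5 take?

n1 = ~(1 ^ 1) = 1
n2 = 1 | 1 = 1
n5 = 1 & 1 = 1

1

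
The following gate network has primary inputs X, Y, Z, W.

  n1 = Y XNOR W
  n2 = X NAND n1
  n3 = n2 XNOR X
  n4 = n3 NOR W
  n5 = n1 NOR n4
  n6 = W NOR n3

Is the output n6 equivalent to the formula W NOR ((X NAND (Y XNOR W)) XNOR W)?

No

n1 = Y XNOR W
n2 = X NAND n1 = X NAND (Y XNOR W)
n3 = n2 XNOR X = (X NAND (Y XNOR W)) XNOR X
n6 = W NOR n3 = W NOR ((X NAND (Y XNOR W)) XNOR X)
At X=1, Y=0, Z=0, W=0: circuit gives 1, formula gives 0.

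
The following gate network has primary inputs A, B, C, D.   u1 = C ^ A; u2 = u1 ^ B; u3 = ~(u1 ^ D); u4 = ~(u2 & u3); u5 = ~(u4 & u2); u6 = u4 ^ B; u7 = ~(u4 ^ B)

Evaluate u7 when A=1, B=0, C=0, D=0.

u1 = 0 ^ 1 = 1
u2 = 1 ^ 0 = 1
u3 = ~(1 ^ 0) = 0
u4 = ~(1 & 0) = 1
u7 = ~(1 ^ 0) = 0

0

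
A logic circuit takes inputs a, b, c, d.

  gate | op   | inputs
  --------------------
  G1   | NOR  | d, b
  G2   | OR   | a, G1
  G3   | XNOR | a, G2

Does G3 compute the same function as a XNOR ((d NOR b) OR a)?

Yes

G1 = d NOR b
G2 = a OR G1 = a OR (d NOR b)
G3 = a XNOR G2 = a XNOR (a OR (d NOR b))
At a=0, b=0, c=0, d=0: circuit gives 0, formula gives 0.
At a=0, b=0, c=0, d=1: circuit gives 1, formula gives 1.
Agrees on all 16 inputs.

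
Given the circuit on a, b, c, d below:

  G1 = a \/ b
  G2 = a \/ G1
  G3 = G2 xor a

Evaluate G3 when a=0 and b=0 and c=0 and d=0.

0

G1 = 0 \/ 0 = 0
G2 = 0 \/ 0 = 0
G3 = 0 xor 0 = 0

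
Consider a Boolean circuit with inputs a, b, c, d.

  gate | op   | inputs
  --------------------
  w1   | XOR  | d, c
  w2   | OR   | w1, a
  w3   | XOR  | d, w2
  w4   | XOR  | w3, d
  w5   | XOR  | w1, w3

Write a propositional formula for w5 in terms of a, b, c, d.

w1 = d XOR c
w2 = w1 OR a = (d XOR c) OR a
w3 = d XOR w2 = d XOR ((d XOR c) OR a)
w5 = w1 XOR w3 = (d XOR c) XOR (d XOR ((d XOR c) OR a))

(d XOR c) XOR (d XOR ((d XOR c) OR a))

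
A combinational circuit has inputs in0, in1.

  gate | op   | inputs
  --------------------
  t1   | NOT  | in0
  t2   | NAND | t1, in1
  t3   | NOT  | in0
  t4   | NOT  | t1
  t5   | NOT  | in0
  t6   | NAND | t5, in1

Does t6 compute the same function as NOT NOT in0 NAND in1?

t5 = NOT in0
t6 = t5 NAND in1 = NOT in0 NAND in1
At in0=0, in1=1: circuit gives 0, formula gives 1.

No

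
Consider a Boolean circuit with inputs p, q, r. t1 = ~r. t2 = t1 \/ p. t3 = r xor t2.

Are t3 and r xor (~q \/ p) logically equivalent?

t1 = ~r
t2 = t1 \/ p = ~r \/ p
t3 = r xor t2 = r xor (~r \/ p)
At p=0, q=0, r=1: circuit gives 1, formula gives 0.

No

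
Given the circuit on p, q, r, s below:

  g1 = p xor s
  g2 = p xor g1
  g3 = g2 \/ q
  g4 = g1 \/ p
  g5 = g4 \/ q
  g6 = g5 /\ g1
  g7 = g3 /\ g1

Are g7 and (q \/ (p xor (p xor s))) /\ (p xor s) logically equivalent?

g1 = p xor s
g2 = p xor g1 = p xor (p xor s)
g3 = g2 \/ q = (p xor (p xor s)) \/ q
g7 = g3 /\ g1 = ((p xor (p xor s)) \/ q) /\ (p xor s)
At p=0, q=0, r=0, s=0: circuit gives 0, formula gives 0.
At p=0, q=0, r=0, s=1: circuit gives 1, formula gives 1.
Agrees on all 16 inputs.

Yes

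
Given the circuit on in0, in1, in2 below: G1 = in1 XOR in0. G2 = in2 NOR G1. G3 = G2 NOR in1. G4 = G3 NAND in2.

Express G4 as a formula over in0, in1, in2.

((in2 NOR (in1 XOR in0)) NOR in1) NAND in2

G1 = in1 XOR in0
G2 = in2 NOR G1 = in2 NOR (in1 XOR in0)
G3 = G2 NOR in1 = (in2 NOR (in1 XOR in0)) NOR in1
G4 = G3 NAND in2 = ((in2 NOR (in1 XOR in0)) NOR in1) NAND in2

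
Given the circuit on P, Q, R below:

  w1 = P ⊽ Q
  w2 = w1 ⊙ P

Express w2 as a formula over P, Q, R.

w1 = P ⊽ Q
w2 = w1 ⊙ P = (P ⊽ Q) ⊙ P

(P ⊽ Q) ⊙ P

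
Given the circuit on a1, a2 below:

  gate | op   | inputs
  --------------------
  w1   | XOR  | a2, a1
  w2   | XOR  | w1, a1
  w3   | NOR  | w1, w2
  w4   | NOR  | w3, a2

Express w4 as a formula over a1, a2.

((a2 XOR a1) NOR ((a2 XOR a1) XOR a1)) NOR a2

w1 = a2 XOR a1
w2 = w1 XOR a1 = (a2 XOR a1) XOR a1
w3 = w1 NOR w2 = (a2 XOR a1) NOR ((a2 XOR a1) XOR a1)
w4 = w3 NOR a2 = ((a2 XOR a1) NOR ((a2 XOR a1) XOR a1)) NOR a2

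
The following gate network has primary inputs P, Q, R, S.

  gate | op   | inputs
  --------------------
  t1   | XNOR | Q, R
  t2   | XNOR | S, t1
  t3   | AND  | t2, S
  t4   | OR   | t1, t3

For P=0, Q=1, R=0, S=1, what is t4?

t1 = 1 XNOR 0 = 0
t2 = 1 XNOR 0 = 0
t3 = 0 AND 1 = 0
t4 = 0 OR 0 = 0

0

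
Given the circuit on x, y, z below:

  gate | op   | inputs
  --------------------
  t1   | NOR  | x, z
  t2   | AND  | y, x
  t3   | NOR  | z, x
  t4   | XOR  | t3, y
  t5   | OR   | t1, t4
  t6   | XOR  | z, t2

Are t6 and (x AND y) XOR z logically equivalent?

t2 = y AND x
t6 = z XOR t2 = z XOR (y AND x)
At x=0, y=0, z=0: circuit gives 0, formula gives 0.
At x=0, y=0, z=1: circuit gives 1, formula gives 1.
Agrees on all 8 inputs.

Yes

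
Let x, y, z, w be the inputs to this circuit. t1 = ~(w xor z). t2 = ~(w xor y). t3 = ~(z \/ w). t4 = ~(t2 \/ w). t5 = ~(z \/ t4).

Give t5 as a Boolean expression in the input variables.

~(z \/ (~((~(w xor y)) \/ w)))

t2 = ~(w xor y)
t4 = ~(t2 \/ w) = ~((~(w xor y)) \/ w)
t5 = ~(z \/ t4) = ~(z \/ (~((~(w xor y)) \/ w)))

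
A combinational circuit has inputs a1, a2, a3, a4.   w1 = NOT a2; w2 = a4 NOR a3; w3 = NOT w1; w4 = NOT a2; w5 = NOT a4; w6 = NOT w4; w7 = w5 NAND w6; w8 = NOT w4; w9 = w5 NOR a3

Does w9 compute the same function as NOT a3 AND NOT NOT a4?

w5 = NOT a4
w9 = w5 NOR a3 = NOT a4 NOR a3
At a1=0, a2=0, a3=0, a4=0: circuit gives 0, formula gives 0.
At a1=0, a2=0, a3=0, a4=1: circuit gives 1, formula gives 1.
Agrees on all 16 inputs.

Yes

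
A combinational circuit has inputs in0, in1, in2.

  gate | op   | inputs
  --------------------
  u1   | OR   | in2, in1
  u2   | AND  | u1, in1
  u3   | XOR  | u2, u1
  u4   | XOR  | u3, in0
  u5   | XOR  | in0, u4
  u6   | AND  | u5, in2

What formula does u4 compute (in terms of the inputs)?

(((in2 OR in1) AND in1) XOR (in2 OR in1)) XOR in0

u1 = in2 OR in1
u2 = u1 AND in1 = (in2 OR in1) AND in1
u3 = u2 XOR u1 = ((in2 OR in1) AND in1) XOR (in2 OR in1)
u4 = u3 XOR in0 = (((in2 OR in1) AND in1) XOR (in2 OR in1)) XOR in0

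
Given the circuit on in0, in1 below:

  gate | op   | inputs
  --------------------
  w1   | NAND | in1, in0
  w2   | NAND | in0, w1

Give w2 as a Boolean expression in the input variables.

w1 = in1 NAND in0
w2 = in0 NAND w1 = in0 NAND (in1 NAND in0)

in0 NAND (in1 NAND in0)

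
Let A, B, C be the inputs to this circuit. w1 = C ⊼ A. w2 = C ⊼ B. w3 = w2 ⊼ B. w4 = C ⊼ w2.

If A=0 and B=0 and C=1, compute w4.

w2 = 1 ⊼ 0 = 1
w4 = 1 ⊼ 1 = 0

0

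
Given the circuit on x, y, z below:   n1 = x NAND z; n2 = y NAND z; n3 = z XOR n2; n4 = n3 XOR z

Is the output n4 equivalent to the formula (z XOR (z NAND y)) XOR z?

n2 = y NAND z
n3 = z XOR n2 = z XOR (y NAND z)
n4 = n3 XOR z = (z XOR (y NAND z)) XOR z
At x=0, y=1, z=1: circuit gives 0, formula gives 0.
At x=0, y=0, z=0: circuit gives 1, formula gives 1.
Agrees on all 8 inputs.

Yes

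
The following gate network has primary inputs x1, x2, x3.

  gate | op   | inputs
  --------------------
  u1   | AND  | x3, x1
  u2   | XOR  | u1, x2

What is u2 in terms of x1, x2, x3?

u1 = x3 AND x1
u2 = u1 XOR x2 = (x3 AND x1) XOR x2

(x3 AND x1) XOR x2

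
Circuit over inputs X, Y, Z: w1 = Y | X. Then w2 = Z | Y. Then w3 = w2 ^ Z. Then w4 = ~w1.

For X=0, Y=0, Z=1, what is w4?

1

w1 = 0 | 0 = 0
w4 = ~0 = 1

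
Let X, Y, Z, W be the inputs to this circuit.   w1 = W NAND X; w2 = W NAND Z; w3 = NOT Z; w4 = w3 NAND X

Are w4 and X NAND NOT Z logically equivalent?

w3 = NOT Z
w4 = w3 NAND X = NOT Z NAND X
At X=1, Y=0, Z=0, W=0: circuit gives 0, formula gives 0.
At X=0, Y=0, Z=0, W=0: circuit gives 1, formula gives 1.
Agrees on all 16 inputs.

Yes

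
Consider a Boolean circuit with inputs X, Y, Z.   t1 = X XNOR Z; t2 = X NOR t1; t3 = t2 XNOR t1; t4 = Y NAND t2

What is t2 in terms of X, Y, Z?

X NOR (X XNOR Z)

t1 = X XNOR Z
t2 = X NOR t1 = X NOR (X XNOR Z)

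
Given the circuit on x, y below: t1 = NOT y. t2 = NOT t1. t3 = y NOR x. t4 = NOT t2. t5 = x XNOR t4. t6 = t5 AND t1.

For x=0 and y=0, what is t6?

t1 = NOT 0 = 1
t2 = NOT 1 = 0
t4 = NOT 0 = 1
t5 = 0 XNOR 1 = 0
t6 = 0 AND 1 = 0

0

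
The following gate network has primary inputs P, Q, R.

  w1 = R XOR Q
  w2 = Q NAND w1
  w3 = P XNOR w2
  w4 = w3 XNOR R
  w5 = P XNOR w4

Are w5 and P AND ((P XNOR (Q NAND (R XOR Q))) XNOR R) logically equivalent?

No

w1 = R XOR Q
w2 = Q NAND w1 = Q NAND (R XOR Q)
w3 = P XNOR w2 = P XNOR (Q NAND (R XOR Q))
w4 = w3 XNOR R = (P XNOR (Q NAND (R XOR Q))) XNOR R
w5 = P XNOR w4 = P XNOR ((P XNOR (Q NAND (R XOR Q))) XNOR R)
At P=0, Q=0, R=1: circuit gives 1, formula gives 0.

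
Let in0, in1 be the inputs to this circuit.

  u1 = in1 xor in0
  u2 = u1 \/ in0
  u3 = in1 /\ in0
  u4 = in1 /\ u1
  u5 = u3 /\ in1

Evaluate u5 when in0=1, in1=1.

u3 = 1 /\ 1 = 1
u5 = 1 /\ 1 = 1

1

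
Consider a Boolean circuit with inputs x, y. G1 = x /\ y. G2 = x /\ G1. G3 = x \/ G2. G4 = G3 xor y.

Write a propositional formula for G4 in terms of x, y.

(x \/ (x /\ (x /\ y))) xor y

G1 = x /\ y
G2 = x /\ G1 = x /\ (x /\ y)
G3 = x \/ G2 = x \/ (x /\ (x /\ y))
G4 = G3 xor y = (x \/ (x /\ (x /\ y))) xor y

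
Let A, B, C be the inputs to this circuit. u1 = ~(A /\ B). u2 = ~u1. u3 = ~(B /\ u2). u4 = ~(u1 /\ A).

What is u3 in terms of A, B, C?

~(B /\ ~(~(A /\ B)))

u1 = ~(A /\ B)
u2 = ~u1 = ~(~(A /\ B))
u3 = ~(B /\ u2) = ~(B /\ ~(~(A /\ B)))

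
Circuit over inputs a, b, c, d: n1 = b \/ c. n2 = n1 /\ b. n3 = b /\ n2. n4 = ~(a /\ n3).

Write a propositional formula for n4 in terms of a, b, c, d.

~(a /\ (b /\ ((b \/ c) /\ b)))

n1 = b \/ c
n2 = n1 /\ b = (b \/ c) /\ b
n3 = b /\ n2 = b /\ ((b \/ c) /\ b)
n4 = ~(a /\ n3) = ~(a /\ (b /\ ((b \/ c) /\ b)))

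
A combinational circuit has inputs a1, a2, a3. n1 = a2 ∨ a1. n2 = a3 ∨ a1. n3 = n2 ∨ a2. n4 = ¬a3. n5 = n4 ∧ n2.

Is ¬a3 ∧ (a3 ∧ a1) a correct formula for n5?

n2 = a3 ∨ a1
n4 = ¬a3
n5 = n4 ∧ n2 = ¬a3 ∧ (a3 ∨ a1)
At a1=1, a2=0, a3=0: circuit gives 1, formula gives 0.

No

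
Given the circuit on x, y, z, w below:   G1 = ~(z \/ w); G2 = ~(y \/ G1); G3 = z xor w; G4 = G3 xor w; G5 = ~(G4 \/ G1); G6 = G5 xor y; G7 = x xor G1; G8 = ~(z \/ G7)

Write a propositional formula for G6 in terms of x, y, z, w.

G1 = ~(z \/ w)
G3 = z xor w
G4 = G3 xor w = (z xor w) xor w
G5 = ~(G4 \/ G1) = ~(((z xor w) xor w) \/ (~(z \/ w)))
G6 = G5 xor y = (~(((z xor w) xor w) \/ (~(z \/ w)))) xor y

(~(((z xor w) xor w) \/ (~(z \/ w)))) xor y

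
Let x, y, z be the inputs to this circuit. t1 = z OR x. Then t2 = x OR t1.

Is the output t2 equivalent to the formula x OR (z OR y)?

t1 = z OR x
t2 = x OR t1 = x OR (z OR x)
At x=0, y=1, z=0: circuit gives 0, formula gives 1.

No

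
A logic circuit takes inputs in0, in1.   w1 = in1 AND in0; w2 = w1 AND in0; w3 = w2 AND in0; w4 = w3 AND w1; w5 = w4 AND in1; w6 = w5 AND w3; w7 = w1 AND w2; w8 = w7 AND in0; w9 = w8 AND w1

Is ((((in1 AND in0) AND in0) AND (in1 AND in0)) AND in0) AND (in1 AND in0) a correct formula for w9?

Yes

w1 = in1 AND in0
w2 = w1 AND in0 = (in1 AND in0) AND in0
w7 = w1 AND w2 = (in1 AND in0) AND ((in1 AND in0) AND in0)
w8 = w7 AND in0 = ((in1 AND in0) AND ((in1 AND in0) AND in0)) AND in0
w9 = w8 AND w1 = (((in1 AND in0) AND ((in1 AND in0) AND in0)) AND in0) AND (in1 AND in0)
At in0=0, in1=0: circuit gives 0, formula gives 0.
At in0=1, in1=1: circuit gives 1, formula gives 1.
Agrees on all 4 inputs.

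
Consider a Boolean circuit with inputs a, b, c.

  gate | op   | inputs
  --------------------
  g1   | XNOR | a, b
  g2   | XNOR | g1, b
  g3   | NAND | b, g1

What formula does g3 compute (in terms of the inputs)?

b NAND (a XNOR b)

g1 = a XNOR b
g3 = b NAND g1 = b NAND (a XNOR b)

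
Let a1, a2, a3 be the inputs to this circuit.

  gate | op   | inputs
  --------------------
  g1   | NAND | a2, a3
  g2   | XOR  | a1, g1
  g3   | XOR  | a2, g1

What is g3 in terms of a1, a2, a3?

a2 XOR (a2 NAND a3)

g1 = a2 NAND a3
g3 = a2 XOR g1 = a2 XOR (a2 NAND a3)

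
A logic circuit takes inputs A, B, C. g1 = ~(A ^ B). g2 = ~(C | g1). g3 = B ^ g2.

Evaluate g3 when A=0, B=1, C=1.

1

g1 = ~(0 ^ 1) = 0
g2 = ~(1 | 0) = 0
g3 = 1 ^ 0 = 1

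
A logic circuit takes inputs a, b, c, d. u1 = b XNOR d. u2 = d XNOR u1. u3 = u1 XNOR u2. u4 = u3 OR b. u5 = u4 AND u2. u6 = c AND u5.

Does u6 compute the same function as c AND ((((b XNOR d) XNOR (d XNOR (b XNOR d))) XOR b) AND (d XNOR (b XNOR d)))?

No

u1 = b XNOR d
u2 = d XNOR u1 = d XNOR (b XNOR d)
u3 = u1 XNOR u2 = (b XNOR d) XNOR (d XNOR (b XNOR d))
u4 = u3 OR b = ((b XNOR d) XNOR (d XNOR (b XNOR d))) OR b
u5 = u4 AND u2 = (((b XNOR d) XNOR (d XNOR (b XNOR d))) OR b) AND (d XNOR (b XNOR d))
u6 = c AND u5 = c AND ((((b XNOR d) XNOR (d XNOR (b XNOR d))) OR b) AND (d XNOR (b XNOR d)))
At a=0, b=1, c=1, d=1: circuit gives 1, formula gives 0.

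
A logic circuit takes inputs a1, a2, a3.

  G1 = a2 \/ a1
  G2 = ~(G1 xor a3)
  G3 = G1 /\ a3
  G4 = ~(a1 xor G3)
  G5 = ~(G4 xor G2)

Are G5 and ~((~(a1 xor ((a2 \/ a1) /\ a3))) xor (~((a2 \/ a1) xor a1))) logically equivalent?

G1 = a2 \/ a1
G2 = ~(G1 xor a3) = ~((a2 \/ a1) xor a3)
G3 = G1 /\ a3 = (a2 \/ a1) /\ a3
G4 = ~(a1 xor G3) = ~(a1 xor ((a2 \/ a1) /\ a3))
G5 = ~(G4 xor G2) = ~((~(a1 xor ((a2 \/ a1) /\ a3))) xor (~((a2 \/ a1) xor a3)))
At a1=0, a2=0, a3=1: circuit gives 0, formula gives 1.

No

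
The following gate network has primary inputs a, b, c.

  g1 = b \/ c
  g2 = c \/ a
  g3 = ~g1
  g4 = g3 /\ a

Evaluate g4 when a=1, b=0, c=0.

g1 = 0 \/ 0 = 0
g3 = ~0 = 1
g4 = 1 /\ 1 = 1

1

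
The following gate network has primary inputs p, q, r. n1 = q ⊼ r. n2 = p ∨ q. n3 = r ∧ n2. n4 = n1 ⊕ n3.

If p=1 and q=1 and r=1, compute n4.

n1 = 1 ⊼ 1 = 0
n2 = 1 ∨ 1 = 1
n3 = 1 ∧ 1 = 1
n4 = 0 ⊕ 1 = 1

1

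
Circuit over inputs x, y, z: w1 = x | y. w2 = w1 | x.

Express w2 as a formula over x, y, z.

w1 = x | y
w2 = w1 | x = (x | y) | x

(x | y) | x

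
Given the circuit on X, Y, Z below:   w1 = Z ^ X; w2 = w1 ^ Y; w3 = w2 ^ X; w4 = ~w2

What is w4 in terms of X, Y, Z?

w1 = Z ^ X
w2 = w1 ^ Y = (Z ^ X) ^ Y
w4 = ~w2 = ~((Z ^ X) ^ Y)

~((Z ^ X) ^ Y)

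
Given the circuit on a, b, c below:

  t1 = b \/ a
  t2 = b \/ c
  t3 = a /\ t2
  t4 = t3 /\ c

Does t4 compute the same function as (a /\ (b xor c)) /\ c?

t2 = b \/ c
t3 = a /\ t2 = a /\ (b \/ c)
t4 = t3 /\ c = (a /\ (b \/ c)) /\ c
At a=1, b=1, c=1: circuit gives 1, formula gives 0.

No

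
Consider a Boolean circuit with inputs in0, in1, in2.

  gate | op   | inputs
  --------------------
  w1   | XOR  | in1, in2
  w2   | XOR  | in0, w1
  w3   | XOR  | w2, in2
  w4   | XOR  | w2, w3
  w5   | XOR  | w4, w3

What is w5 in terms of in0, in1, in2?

((in0 XOR (in1 XOR in2)) XOR ((in0 XOR (in1 XOR in2)) XOR in2)) XOR ((in0 XOR (in1 XOR in2)) XOR in2)

w1 = in1 XOR in2
w2 = in0 XOR w1 = in0 XOR (in1 XOR in2)
w3 = w2 XOR in2 = (in0 XOR (in1 XOR in2)) XOR in2
w4 = w2 XOR w3 = (in0 XOR (in1 XOR in2)) XOR ((in0 XOR (in1 XOR in2)) XOR in2)
w5 = w4 XOR w3 = ((in0 XOR (in1 XOR in2)) XOR ((in0 XOR (in1 XOR in2)) XOR in2)) XOR ((in0 XOR (in1 XOR in2)) XOR in2)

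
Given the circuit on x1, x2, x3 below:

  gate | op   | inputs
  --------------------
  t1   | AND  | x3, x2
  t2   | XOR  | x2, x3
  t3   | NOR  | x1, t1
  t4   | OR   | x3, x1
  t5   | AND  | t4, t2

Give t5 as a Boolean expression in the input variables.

t2 = x2 XOR x3
t4 = x3 OR x1
t5 = t4 AND t2 = (x3 OR x1) AND (x2 XOR x3)

(x3 OR x1) AND (x2 XOR x3)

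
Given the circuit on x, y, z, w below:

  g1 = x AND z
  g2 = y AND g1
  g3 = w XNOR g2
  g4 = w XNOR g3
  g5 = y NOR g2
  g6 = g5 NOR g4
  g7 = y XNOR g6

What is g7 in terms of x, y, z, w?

y XNOR ((y NOR (y AND (x AND z))) NOR (w XNOR (w XNOR (y AND (x AND z)))))

g1 = x AND z
g2 = y AND g1 = y AND (x AND z)
g3 = w XNOR g2 = w XNOR (y AND (x AND z))
g4 = w XNOR g3 = w XNOR (w XNOR (y AND (x AND z)))
g5 = y NOR g2 = y NOR (y AND (x AND z))
g6 = g5 NOR g4 = (y NOR (y AND (x AND z))) NOR (w XNOR (w XNOR (y AND (x AND z))))
g7 = y XNOR g6 = y XNOR ((y NOR (y AND (x AND z))) NOR (w XNOR (w XNOR (y AND (x AND z)))))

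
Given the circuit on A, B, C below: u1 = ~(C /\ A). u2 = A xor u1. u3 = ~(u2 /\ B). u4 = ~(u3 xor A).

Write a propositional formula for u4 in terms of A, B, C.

~((~((A xor (~(C /\ A))) /\ B)) xor A)

u1 = ~(C /\ A)
u2 = A xor u1 = A xor (~(C /\ A))
u3 = ~(u2 /\ B) = ~((A xor (~(C /\ A))) /\ B)
u4 = ~(u3 xor A) = ~((~((A xor (~(C /\ A))) /\ B)) xor A)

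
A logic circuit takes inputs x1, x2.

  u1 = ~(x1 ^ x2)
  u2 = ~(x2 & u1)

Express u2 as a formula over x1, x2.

u1 = ~(x1 ^ x2)
u2 = ~(x2 & u1) = ~(x2 & (~(x1 ^ x2)))

~(x2 & (~(x1 ^ x2)))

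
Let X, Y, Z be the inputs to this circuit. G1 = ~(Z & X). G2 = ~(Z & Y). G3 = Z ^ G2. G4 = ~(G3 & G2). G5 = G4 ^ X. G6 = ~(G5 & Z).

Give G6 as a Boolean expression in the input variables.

G2 = ~(Z & Y)
G3 = Z ^ G2 = Z ^ (~(Z & Y))
G4 = ~(G3 & G2) = ~((Z ^ (~(Z & Y))) & (~(Z & Y)))
G5 = G4 ^ X = (~((Z ^ (~(Z & Y))) & (~(Z & Y)))) ^ X
G6 = ~(G5 & Z) = ~(((~((Z ^ (~(Z & Y))) & (~(Z & Y)))) ^ X) & Z)

~(((~((Z ^ (~(Z & Y))) & (~(Z & Y)))) ^ X) & Z)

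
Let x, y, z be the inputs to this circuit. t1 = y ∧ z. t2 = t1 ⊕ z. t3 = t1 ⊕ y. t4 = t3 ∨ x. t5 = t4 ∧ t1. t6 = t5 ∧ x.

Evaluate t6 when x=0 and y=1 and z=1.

t1 = 1 ∧ 1 = 1
t3 = 1 ⊕ 1 = 0
t4 = 0 ∨ 0 = 0
t5 = 0 ∧ 1 = 0
t6 = 0 ∧ 0 = 0

0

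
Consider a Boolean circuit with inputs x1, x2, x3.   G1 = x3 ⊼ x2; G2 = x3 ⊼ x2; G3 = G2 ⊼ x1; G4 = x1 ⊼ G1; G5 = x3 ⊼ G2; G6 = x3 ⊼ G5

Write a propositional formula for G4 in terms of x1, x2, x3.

G1 = x3 ⊼ x2
G4 = x1 ⊼ G1 = x1 ⊼ (x3 ⊼ x2)

x1 ⊼ (x3 ⊼ x2)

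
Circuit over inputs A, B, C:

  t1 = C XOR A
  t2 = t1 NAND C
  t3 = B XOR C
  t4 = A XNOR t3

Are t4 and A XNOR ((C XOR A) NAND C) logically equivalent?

No

t3 = B XOR C
t4 = A XNOR t3 = A XNOR (B XOR C)
At A=0, B=0, C=0: circuit gives 1, formula gives 0.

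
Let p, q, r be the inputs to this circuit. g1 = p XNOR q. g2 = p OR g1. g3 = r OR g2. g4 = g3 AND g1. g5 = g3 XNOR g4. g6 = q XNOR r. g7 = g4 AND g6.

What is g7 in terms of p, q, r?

g1 = p XNOR q
g2 = p OR g1 = p OR (p XNOR q)
g3 = r OR g2 = r OR (p OR (p XNOR q))
g4 = g3 AND g1 = (r OR (p OR (p XNOR q))) AND (p XNOR q)
g6 = q XNOR r
g7 = g4 AND g6 = ((r OR (p OR (p XNOR q))) AND (p XNOR q)) AND (q XNOR r)

((r OR (p OR (p XNOR q))) AND (p XNOR q)) AND (q XNOR r)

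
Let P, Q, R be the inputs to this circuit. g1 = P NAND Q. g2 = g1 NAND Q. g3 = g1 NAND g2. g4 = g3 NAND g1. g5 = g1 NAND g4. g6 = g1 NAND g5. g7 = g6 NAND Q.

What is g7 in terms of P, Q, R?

((P NAND Q) NAND ((P NAND Q) NAND (((P NAND Q) NAND ((P NAND Q) NAND Q)) NAND (P NAND Q)))) NAND Q

g1 = P NAND Q
g2 = g1 NAND Q = (P NAND Q) NAND Q
g3 = g1 NAND g2 = (P NAND Q) NAND ((P NAND Q) NAND Q)
g4 = g3 NAND g1 = ((P NAND Q) NAND ((P NAND Q) NAND Q)) NAND (P NAND Q)
g5 = g1 NAND g4 = (P NAND Q) NAND (((P NAND Q) NAND ((P NAND Q) NAND Q)) NAND (P NAND Q))
g6 = g1 NAND g5 = (P NAND Q) NAND ((P NAND Q) NAND (((P NAND Q) NAND ((P NAND Q) NAND Q)) NAND (P NAND Q)))
g7 = g6 NAND Q = ((P NAND Q) NAND ((P NAND Q) NAND (((P NAND Q) NAND ((P NAND Q) NAND Q)) NAND (P NAND Q)))) NAND Q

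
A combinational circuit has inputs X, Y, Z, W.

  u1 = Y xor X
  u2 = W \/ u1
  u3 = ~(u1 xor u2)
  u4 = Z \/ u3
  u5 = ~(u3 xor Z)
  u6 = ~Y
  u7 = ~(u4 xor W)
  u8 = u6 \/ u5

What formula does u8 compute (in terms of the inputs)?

~Y \/ (~((~((Y xor X) xor (W \/ (Y xor X)))) xor Z))

u1 = Y xor X
u2 = W \/ u1 = W \/ (Y xor X)
u3 = ~(u1 xor u2) = ~((Y xor X) xor (W \/ (Y xor X)))
u5 = ~(u3 xor Z) = ~((~((Y xor X) xor (W \/ (Y xor X)))) xor Z)
u6 = ~Y
u8 = u6 \/ u5 = ~Y \/ (~((~((Y xor X) xor (W \/ (Y xor X)))) xor Z))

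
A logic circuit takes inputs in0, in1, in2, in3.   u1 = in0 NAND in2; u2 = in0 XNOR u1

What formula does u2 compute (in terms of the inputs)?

u1 = in0 NAND in2
u2 = in0 XNOR u1 = in0 XNOR (in0 NAND in2)

in0 XNOR (in0 NAND in2)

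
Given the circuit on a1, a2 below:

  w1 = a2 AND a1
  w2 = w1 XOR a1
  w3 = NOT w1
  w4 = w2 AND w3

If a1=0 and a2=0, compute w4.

w1 = 0 AND 0 = 0
w2 = 0 XOR 0 = 0
w3 = NOT 0 = 1
w4 = 0 AND 1 = 0

0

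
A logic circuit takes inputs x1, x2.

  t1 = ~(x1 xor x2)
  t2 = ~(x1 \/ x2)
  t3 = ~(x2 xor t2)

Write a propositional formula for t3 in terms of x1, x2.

~(x2 xor (~(x1 \/ x2)))

t2 = ~(x1 \/ x2)
t3 = ~(x2 xor t2) = ~(x2 xor (~(x1 \/ x2)))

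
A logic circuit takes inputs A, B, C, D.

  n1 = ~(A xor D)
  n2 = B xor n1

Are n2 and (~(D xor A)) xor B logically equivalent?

Yes

n1 = ~(A xor D)
n2 = B xor n1 = B xor (~(A xor D))
At A=0, B=0, C=0, D=1: circuit gives 0, formula gives 0.
At A=0, B=0, C=0, D=0: circuit gives 1, formula gives 1.
Agrees on all 16 inputs.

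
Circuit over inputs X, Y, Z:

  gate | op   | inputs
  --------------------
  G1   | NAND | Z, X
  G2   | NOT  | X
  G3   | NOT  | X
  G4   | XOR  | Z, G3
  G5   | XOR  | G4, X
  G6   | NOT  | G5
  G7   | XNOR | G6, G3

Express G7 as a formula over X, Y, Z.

NOT ((Z XOR NOT X) XOR X) XNOR NOT X

G3 = NOT X
G4 = Z XOR G3 = Z XOR NOT X
G5 = G4 XOR X = (Z XOR NOT X) XOR X
G6 = NOT G5 = NOT ((Z XOR NOT X) XOR X)
G7 = G6 XNOR G3 = NOT ((Z XOR NOT X) XOR X) XNOR NOT X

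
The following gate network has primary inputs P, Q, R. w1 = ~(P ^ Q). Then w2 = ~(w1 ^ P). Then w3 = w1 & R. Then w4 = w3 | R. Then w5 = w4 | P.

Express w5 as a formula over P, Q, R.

(((~(P ^ Q)) & R) | R) | P

w1 = ~(P ^ Q)
w3 = w1 & R = (~(P ^ Q)) & R
w4 = w3 | R = ((~(P ^ Q)) & R) | R
w5 = w4 | P = (((~(P ^ Q)) & R) | R) | P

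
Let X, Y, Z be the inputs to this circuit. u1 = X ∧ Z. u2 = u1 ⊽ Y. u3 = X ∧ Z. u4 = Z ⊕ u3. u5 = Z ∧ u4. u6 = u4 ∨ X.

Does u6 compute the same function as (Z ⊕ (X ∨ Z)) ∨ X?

u3 = X ∧ Z
u4 = Z ⊕ u3 = Z ⊕ (X ∧ Z)
u6 = u4 ∨ X = (Z ⊕ (X ∧ Z)) ∨ X
At X=0, Y=0, Z=1: circuit gives 1, formula gives 0.

No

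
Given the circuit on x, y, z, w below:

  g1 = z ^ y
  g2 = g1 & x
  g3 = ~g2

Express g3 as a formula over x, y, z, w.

g1 = z ^ y
g2 = g1 & x = (z ^ y) & x
g3 = ~g2 = ~((z ^ y) & x)

~((z ^ y) & x)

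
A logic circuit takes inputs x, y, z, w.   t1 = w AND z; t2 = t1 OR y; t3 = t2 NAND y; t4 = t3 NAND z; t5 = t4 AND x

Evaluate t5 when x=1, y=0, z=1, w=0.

t1 = 0 AND 1 = 0
t2 = 0 OR 0 = 0
t3 = 0 NAND 0 = 1
t4 = 1 NAND 1 = 0
t5 = 0 AND 1 = 0

0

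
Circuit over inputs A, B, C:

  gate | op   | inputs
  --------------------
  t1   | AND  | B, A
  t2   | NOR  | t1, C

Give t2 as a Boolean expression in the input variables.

(B AND A) NOR C

t1 = B AND A
t2 = t1 NOR C = (B AND A) NOR C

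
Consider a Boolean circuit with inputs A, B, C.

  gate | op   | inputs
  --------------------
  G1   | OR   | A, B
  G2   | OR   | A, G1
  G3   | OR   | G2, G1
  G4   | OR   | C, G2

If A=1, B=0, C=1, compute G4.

1

G1 = 1 OR 0 = 1
G2 = 1 OR 1 = 1
G4 = 1 OR 1 = 1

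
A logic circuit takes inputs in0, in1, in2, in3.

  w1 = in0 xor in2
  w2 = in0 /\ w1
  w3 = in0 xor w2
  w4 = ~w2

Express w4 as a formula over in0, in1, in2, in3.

w1 = in0 xor in2
w2 = in0 /\ w1 = in0 /\ (in0 xor in2)
w4 = ~w2 = ~(in0 /\ (in0 xor in2))

~(in0 /\ (in0 xor in2))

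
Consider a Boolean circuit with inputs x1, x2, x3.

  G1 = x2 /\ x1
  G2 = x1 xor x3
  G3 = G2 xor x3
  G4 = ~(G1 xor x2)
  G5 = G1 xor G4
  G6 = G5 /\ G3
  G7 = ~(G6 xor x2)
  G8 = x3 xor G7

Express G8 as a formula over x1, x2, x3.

x3 xor (~((((x2 /\ x1) xor (~((x2 /\ x1) xor x2))) /\ ((x1 xor x3) xor x3)) xor x2))

G1 = x2 /\ x1
G2 = x1 xor x3
G3 = G2 xor x3 = (x1 xor x3) xor x3
G4 = ~(G1 xor x2) = ~((x2 /\ x1) xor x2)
G5 = G1 xor G4 = (x2 /\ x1) xor (~((x2 /\ x1) xor x2))
G6 = G5 /\ G3 = ((x2 /\ x1) xor (~((x2 /\ x1) xor x2))) /\ ((x1 xor x3) xor x3)
G7 = ~(G6 xor x2) = ~((((x2 /\ x1) xor (~((x2 /\ x1) xor x2))) /\ ((x1 xor x3) xor x3)) xor x2)
G8 = x3 xor G7 = x3 xor (~((((x2 /\ x1) xor (~((x2 /\ x1) xor x2))) /\ ((x1 xor x3) xor x3)) xor x2))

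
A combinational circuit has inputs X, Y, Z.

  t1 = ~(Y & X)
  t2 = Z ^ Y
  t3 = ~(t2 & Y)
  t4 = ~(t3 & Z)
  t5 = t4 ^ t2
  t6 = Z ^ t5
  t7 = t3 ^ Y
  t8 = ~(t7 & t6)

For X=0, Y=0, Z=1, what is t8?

1

t2 = 1 ^ 0 = 1
t3 = ~(1 & 0) = 1
t4 = ~(1 & 1) = 0
t5 = 0 ^ 1 = 1
t6 = 1 ^ 1 = 0
t7 = 1 ^ 0 = 1
t8 = ~(1 & 0) = 1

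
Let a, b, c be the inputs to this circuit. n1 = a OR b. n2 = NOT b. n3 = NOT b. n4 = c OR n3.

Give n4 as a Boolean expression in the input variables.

n3 = NOT b
n4 = c OR n3 = c OR NOT b

c OR NOT b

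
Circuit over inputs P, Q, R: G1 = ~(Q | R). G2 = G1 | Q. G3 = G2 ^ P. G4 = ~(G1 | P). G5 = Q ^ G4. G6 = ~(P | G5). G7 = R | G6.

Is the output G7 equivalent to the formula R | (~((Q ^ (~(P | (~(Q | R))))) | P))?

G1 = ~(Q | R)
G4 = ~(G1 | P) = ~((~(Q | R)) | P)
G5 = Q ^ G4 = Q ^ (~((~(Q | R)) | P))
G6 = ~(P | G5) = ~(P | (Q ^ (~((~(Q | R)) | P))))
G7 = R | G6 = R | (~(P | (Q ^ (~((~(Q | R)) | P)))))
At P=1, Q=0, R=0: circuit gives 0, formula gives 0.
At P=0, Q=0, R=0: circuit gives 1, formula gives 1.
Agrees on all 8 inputs.

Yes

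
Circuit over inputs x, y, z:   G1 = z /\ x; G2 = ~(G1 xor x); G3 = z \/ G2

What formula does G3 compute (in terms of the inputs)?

z \/ (~((z /\ x) xor x))

G1 = z /\ x
G2 = ~(G1 xor x) = ~((z /\ x) xor x)
G3 = z \/ G2 = z \/ (~((z /\ x) xor x))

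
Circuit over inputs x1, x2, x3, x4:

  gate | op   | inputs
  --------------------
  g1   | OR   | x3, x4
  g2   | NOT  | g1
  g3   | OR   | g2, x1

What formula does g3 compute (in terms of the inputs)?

g1 = x3 OR x4
g2 = NOT g1 = NOT (x3 OR x4)
g3 = g2 OR x1 = NOT (x3 OR x4) OR x1

NOT (x3 OR x4) OR x1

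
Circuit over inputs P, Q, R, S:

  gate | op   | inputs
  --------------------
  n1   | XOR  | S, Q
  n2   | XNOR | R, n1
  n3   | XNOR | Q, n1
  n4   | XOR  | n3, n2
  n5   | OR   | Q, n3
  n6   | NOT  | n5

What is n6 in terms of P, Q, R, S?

NOT (Q OR (Q XNOR (S XOR Q)))

n1 = S XOR Q
n3 = Q XNOR n1 = Q XNOR (S XOR Q)
n5 = Q OR n3 = Q OR (Q XNOR (S XOR Q))
n6 = NOT n5 = NOT (Q OR (Q XNOR (S XOR Q)))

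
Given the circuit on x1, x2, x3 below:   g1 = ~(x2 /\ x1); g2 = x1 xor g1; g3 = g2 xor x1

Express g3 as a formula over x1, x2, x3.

g1 = ~(x2 /\ x1)
g2 = x1 xor g1 = x1 xor (~(x2 /\ x1))
g3 = g2 xor x1 = (x1 xor (~(x2 /\ x1))) xor x1

(x1 xor (~(x2 /\ x1))) xor x1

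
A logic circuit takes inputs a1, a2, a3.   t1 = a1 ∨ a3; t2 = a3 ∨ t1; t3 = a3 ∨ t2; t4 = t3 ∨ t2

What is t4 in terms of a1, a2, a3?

(a3 ∨ (a3 ∨ (a1 ∨ a3))) ∨ (a3 ∨ (a1 ∨ a3))

t1 = a1 ∨ a3
t2 = a3 ∨ t1 = a3 ∨ (a1 ∨ a3)
t3 = a3 ∨ t2 = a3 ∨ (a3 ∨ (a1 ∨ a3))
t4 = t3 ∨ t2 = (a3 ∨ (a3 ∨ (a1 ∨ a3))) ∨ (a3 ∨ (a1 ∨ a3))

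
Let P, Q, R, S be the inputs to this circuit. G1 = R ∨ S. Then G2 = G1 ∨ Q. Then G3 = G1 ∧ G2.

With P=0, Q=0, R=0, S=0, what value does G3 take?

G1 = 0 ∨ 0 = 0
G2 = 0 ∨ 0 = 0
G3 = 0 ∧ 0 = 0

0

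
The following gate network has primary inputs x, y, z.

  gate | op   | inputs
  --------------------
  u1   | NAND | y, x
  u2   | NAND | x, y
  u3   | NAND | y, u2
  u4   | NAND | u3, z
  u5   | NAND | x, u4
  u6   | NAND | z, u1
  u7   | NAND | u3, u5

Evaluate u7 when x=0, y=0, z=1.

u2 = 0 NAND 0 = 1
u3 = 0 NAND 1 = 1
u4 = 1 NAND 1 = 0
u5 = 0 NAND 0 = 1
u7 = 1 NAND 1 = 0

0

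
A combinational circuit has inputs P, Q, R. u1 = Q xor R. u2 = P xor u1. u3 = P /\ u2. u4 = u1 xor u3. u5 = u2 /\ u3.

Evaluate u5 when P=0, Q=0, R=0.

u1 = 0 xor 0 = 0
u2 = 0 xor 0 = 0
u3 = 0 /\ 0 = 0
u5 = 0 /\ 0 = 0

0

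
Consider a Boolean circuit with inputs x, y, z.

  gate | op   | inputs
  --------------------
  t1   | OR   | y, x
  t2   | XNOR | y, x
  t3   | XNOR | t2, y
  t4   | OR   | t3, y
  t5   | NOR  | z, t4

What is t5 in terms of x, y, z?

t2 = y XNOR x
t3 = t2 XNOR y = (y XNOR x) XNOR y
t4 = t3 OR y = ((y XNOR x) XNOR y) OR y
t5 = z NOR t4 = z NOR (((y XNOR x) XNOR y) OR y)

z NOR (((y XNOR x) XNOR y) OR y)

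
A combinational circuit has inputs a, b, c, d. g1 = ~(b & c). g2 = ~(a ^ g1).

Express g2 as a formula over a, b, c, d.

~(a ^ (~(b & c)))

g1 = ~(b & c)
g2 = ~(a ^ g1) = ~(a ^ (~(b & c)))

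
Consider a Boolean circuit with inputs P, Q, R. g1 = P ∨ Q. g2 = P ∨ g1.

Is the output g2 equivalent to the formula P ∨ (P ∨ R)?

No

g1 = P ∨ Q
g2 = P ∨ g1 = P ∨ (P ∨ Q)
At P=0, Q=0, R=1: circuit gives 0, formula gives 1.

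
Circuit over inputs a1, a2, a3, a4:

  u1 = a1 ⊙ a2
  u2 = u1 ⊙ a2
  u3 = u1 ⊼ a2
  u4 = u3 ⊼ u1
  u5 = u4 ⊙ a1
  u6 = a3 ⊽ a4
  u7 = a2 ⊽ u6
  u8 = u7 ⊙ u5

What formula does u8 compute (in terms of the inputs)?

u1 = a1 ⊙ a2
u3 = u1 ⊼ a2 = (a1 ⊙ a2) ⊼ a2
u4 = u3 ⊼ u1 = ((a1 ⊙ a2) ⊼ a2) ⊼ (a1 ⊙ a2)
u5 = u4 ⊙ a1 = (((a1 ⊙ a2) ⊼ a2) ⊼ (a1 ⊙ a2)) ⊙ a1
u6 = a3 ⊽ a4
u7 = a2 ⊽ u6 = a2 ⊽ (a3 ⊽ a4)
u8 = u7 ⊙ u5 = (a2 ⊽ (a3 ⊽ a4)) ⊙ ((((a1 ⊙ a2) ⊼ a2) ⊼ (a1 ⊙ a2)) ⊙ a1)

(a2 ⊽ (a3 ⊽ a4)) ⊙ ((((a1 ⊙ a2) ⊼ a2) ⊼ (a1 ⊙ a2)) ⊙ a1)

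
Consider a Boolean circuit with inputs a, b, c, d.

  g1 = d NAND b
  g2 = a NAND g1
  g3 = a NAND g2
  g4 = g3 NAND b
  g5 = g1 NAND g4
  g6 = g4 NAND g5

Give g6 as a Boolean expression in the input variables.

((a NAND (a NAND (d NAND b))) NAND b) NAND ((d NAND b) NAND ((a NAND (a NAND (d NAND b))) NAND b))

g1 = d NAND b
g2 = a NAND g1 = a NAND (d NAND b)
g3 = a NAND g2 = a NAND (a NAND (d NAND b))
g4 = g3 NAND b = (a NAND (a NAND (d NAND b))) NAND b
g5 = g1 NAND g4 = (d NAND b) NAND ((a NAND (a NAND (d NAND b))) NAND b)
g6 = g4 NAND g5 = ((a NAND (a NAND (d NAND b))) NAND b) NAND ((d NAND b) NAND ((a NAND (a NAND (d NAND b))) NAND b))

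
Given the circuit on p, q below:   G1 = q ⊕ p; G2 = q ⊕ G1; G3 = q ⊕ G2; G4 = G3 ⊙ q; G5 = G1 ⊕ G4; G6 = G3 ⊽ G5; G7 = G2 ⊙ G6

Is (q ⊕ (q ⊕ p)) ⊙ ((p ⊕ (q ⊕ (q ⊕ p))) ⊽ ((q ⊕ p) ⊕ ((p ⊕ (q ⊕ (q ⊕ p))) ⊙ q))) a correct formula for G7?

No

G1 = q ⊕ p
G2 = q ⊕ G1 = q ⊕ (q ⊕ p)
G3 = q ⊕ G2 = q ⊕ (q ⊕ (q ⊕ p))
G4 = G3 ⊙ q = (q ⊕ (q ⊕ (q ⊕ p))) ⊙ q
G5 = G1 ⊕ G4 = (q ⊕ p) ⊕ ((q ⊕ (q ⊕ (q ⊕ p))) ⊙ q)
G6 = G3 ⊽ G5 = (q ⊕ (q ⊕ (q ⊕ p))) ⊽ ((q ⊕ p) ⊕ ((q ⊕ (q ⊕ (q ⊕ p))) ⊙ q))
G7 = G2 ⊙ G6 = (q ⊕ (q ⊕ p)) ⊙ ((q ⊕ (q ⊕ (q ⊕ p))) ⊽ ((q ⊕ p) ⊕ ((q ⊕ (q ⊕ (q ⊕ p))) ⊙ q)))
At p=1, q=0: circuit gives 0, formula gives 1.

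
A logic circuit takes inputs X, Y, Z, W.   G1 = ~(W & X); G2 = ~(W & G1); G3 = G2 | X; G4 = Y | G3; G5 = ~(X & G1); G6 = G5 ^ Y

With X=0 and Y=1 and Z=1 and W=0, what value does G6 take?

G1 = ~(0 & 0) = 1
G5 = ~(0 & 1) = 1
G6 = 1 ^ 1 = 0

0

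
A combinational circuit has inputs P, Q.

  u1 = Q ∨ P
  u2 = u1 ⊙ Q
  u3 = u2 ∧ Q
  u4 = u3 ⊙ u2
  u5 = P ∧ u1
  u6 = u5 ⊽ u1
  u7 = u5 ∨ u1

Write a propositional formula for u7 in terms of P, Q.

(P ∧ (Q ∨ P)) ∨ (Q ∨ P)

u1 = Q ∨ P
u5 = P ∧ u1 = P ∧ (Q ∨ P)
u7 = u5 ∨ u1 = (P ∧ (Q ∨ P)) ∨ (Q ∨ P)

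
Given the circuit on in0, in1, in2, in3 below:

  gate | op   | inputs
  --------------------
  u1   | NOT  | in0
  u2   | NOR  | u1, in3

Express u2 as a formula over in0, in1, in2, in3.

u1 = NOT in0
u2 = u1 NOR in3 = NOT in0 NOR in3

NOT in0 NOR in3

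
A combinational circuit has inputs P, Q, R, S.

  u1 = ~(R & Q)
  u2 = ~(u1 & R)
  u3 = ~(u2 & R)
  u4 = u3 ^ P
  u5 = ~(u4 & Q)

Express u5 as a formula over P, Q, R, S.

u1 = ~(R & Q)
u2 = ~(u1 & R) = ~((~(R & Q)) & R)
u3 = ~(u2 & R) = ~((~((~(R & Q)) & R)) & R)
u4 = u3 ^ P = (~((~((~(R & Q)) & R)) & R)) ^ P
u5 = ~(u4 & Q) = ~(((~((~((~(R & Q)) & R)) & R)) ^ P) & Q)

~(((~((~((~(R & Q)) & R)) & R)) ^ P) & Q)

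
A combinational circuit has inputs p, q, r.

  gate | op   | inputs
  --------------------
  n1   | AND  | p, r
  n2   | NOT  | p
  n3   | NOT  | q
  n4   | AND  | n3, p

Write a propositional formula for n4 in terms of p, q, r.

n3 = NOT q
n4 = n3 AND p = NOT q AND p

NOT q AND p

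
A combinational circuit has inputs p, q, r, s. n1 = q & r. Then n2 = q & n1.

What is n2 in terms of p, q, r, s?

q & (q & r)

n1 = q & r
n2 = q & n1 = q & (q & r)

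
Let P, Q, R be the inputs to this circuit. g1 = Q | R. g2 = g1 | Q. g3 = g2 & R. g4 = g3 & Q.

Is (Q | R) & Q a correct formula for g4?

g1 = Q | R
g2 = g1 | Q = (Q | R) | Q
g3 = g2 & R = ((Q | R) | Q) & R
g4 = g3 & Q = (((Q | R) | Q) & R) & Q
At P=0, Q=1, R=0: circuit gives 0, formula gives 1.

No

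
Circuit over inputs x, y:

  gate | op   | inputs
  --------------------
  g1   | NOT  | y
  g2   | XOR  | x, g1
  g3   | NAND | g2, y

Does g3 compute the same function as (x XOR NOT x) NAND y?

g1 = NOT y
g2 = x XOR g1 = x XOR NOT y
g3 = g2 NAND y = (x XOR NOT y) NAND y
At x=0, y=1: circuit gives 1, formula gives 0.

No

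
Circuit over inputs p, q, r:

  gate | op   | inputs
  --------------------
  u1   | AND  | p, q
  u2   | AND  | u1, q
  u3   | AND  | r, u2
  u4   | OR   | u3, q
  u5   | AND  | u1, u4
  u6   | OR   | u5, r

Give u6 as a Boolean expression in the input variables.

u1 = p AND q
u2 = u1 AND q = (p AND q) AND q
u3 = r AND u2 = r AND ((p AND q) AND q)
u4 = u3 OR q = (r AND ((p AND q) AND q)) OR q
u5 = u1 AND u4 = (p AND q) AND ((r AND ((p AND q) AND q)) OR q)
u6 = u5 OR r = ((p AND q) AND ((r AND ((p AND q) AND q)) OR q)) OR r

((p AND q) AND ((r AND ((p AND q) AND q)) OR q)) OR r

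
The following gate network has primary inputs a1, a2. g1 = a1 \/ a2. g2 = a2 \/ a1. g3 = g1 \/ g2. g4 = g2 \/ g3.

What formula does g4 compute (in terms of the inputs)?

g1 = a1 \/ a2
g2 = a2 \/ a1
g3 = g1 \/ g2 = (a1 \/ a2) \/ (a2 \/ a1)
g4 = g2 \/ g3 = (a2 \/ a1) \/ ((a1 \/ a2) \/ (a2 \/ a1))

(a2 \/ a1) \/ ((a1 \/ a2) \/ (a2 \/ a1))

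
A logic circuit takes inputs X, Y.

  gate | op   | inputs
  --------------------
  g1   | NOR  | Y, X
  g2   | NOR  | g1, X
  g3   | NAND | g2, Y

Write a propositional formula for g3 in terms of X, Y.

g1 = Y NOR X
g2 = g1 NOR X = (Y NOR X) NOR X
g3 = g2 NAND Y = ((Y NOR X) NOR X) NAND Y

((Y NOR X) NOR X) NAND Y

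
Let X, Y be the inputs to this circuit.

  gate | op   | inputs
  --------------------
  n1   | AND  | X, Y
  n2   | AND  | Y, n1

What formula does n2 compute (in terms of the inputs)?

n1 = X AND Y
n2 = Y AND n1 = Y AND (X AND Y)

Y AND (X AND Y)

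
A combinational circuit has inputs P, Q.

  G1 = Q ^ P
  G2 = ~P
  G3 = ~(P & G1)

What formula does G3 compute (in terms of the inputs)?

G1 = Q ^ P
G3 = ~(P & G1) = ~(P & (Q ^ P))

~(P & (Q ^ P))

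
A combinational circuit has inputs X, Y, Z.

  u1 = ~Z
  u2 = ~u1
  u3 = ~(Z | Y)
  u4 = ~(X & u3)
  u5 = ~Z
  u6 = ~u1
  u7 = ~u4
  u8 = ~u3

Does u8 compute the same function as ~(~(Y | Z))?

Yes

u3 = ~(Z | Y)
u8 = ~u3 = ~(~(Z | Y))
At X=0, Y=0, Z=0: circuit gives 0, formula gives 0.
At X=0, Y=0, Z=1: circuit gives 1, formula gives 1.
Agrees on all 8 inputs.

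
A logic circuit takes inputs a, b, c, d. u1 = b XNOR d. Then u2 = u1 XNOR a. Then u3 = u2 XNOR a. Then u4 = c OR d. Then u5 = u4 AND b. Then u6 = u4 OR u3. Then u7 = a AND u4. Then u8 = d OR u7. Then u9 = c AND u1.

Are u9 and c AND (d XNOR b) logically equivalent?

Yes

u1 = b XNOR d
u9 = c AND u1 = c AND (b XNOR d)
At a=0, b=0, c=0, d=0: circuit gives 0, formula gives 0.
At a=0, b=0, c=1, d=0: circuit gives 1, formula gives 1.
Agrees on all 16 inputs.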